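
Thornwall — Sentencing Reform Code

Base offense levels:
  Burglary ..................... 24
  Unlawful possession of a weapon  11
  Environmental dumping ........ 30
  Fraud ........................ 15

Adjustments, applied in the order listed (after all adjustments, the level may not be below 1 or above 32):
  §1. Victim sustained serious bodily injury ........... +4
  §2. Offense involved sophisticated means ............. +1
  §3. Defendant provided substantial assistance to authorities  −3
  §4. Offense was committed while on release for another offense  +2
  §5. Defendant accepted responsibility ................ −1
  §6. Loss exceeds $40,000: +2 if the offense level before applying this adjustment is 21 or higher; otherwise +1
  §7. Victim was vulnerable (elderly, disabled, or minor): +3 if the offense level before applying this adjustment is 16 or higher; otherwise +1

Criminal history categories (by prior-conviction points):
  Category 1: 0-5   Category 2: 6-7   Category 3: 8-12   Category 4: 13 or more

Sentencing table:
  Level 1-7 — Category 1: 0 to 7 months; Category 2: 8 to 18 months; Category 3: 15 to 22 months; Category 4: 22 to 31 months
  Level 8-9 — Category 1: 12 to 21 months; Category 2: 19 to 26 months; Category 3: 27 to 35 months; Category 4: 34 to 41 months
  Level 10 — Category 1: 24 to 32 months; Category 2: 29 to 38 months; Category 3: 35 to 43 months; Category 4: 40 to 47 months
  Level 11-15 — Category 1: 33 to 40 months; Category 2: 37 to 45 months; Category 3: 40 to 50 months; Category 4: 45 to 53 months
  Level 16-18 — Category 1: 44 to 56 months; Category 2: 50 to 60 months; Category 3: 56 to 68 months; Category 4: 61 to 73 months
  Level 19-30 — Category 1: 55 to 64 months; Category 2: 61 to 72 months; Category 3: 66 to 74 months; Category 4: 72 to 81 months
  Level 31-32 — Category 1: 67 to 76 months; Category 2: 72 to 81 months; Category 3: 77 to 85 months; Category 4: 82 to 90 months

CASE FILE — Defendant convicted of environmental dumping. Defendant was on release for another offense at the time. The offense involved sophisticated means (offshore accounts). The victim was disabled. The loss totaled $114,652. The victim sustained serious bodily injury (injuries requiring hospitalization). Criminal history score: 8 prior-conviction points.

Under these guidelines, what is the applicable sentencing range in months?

Base offense level for environmental dumping: 30.
§1 applies: 30 + 4 = 34.
§2 applies: 34 + 1 = 35.
§4 applies: 35 + 2 = 37.
§5 does not apply.
§6 applies (level before this adjustment is 37 ≥ 21, so +2): 37 + 2 = 39.
§7 applies (level before this adjustment is 39 ≥ 16, so +3): 39 + 3 = 42.
Level 42 exceeds the maximum of 32; capped at 32.
Final offense level: 32.
Criminal history: 8 prior points → Category 3 (8-12).
Level 32 falls in the 31-32 band.
Grid: Level 31-32 × Category 3 = 77-85 months.

77-85 months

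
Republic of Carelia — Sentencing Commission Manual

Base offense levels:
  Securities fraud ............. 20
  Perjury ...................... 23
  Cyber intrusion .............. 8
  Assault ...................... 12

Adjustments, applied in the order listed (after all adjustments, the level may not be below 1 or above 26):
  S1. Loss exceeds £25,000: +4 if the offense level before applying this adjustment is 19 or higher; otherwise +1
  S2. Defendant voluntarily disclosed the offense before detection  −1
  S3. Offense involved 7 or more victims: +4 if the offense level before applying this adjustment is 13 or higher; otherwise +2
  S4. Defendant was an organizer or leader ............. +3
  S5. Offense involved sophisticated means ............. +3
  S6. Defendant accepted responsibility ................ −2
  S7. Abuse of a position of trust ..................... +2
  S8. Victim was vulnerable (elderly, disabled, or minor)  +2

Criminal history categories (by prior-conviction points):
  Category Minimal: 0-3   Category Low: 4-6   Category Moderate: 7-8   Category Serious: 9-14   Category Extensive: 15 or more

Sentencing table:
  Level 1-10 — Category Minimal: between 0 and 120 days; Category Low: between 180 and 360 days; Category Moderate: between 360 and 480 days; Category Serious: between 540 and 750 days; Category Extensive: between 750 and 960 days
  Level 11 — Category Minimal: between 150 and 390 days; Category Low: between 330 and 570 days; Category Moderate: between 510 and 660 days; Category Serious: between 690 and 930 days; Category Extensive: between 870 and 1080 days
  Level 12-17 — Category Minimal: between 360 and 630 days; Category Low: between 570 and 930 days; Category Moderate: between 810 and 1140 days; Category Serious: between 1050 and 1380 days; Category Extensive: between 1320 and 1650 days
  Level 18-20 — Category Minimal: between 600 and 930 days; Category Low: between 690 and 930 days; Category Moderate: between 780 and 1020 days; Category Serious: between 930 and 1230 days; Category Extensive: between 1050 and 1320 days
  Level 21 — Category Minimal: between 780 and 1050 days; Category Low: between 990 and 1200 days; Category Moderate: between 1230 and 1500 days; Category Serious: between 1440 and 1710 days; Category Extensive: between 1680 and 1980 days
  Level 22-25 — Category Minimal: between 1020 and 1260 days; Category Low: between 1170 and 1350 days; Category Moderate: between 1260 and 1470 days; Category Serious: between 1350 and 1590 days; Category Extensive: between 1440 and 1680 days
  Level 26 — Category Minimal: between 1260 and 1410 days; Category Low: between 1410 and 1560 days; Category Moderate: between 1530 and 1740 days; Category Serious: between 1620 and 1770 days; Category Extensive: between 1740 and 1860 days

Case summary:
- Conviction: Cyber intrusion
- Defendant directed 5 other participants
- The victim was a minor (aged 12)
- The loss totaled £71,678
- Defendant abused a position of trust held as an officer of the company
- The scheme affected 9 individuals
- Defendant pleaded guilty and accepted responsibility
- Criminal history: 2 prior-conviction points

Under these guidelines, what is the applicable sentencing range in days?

Base offense level for cyber intrusion: 8.
S1 applies (level before this adjustment is 8 < 19, so +1): 8 + 1 = 9.
S3 applies (level before this adjustment is 9 < 13, so +2): 9 + 2 = 11.
S4 applies: 11 + 3 = 14.
S5 does not apply.
S6 applies: 14 − 2 = 12.
S7 applies: 12 + 2 = 14.
S8 applies: 14 + 2 = 16.
Final offense level: 16.
Criminal history: 2 prior points → Category Minimal (0-3).
Level 16 falls in the 12-17 band.
Grid: Level 12-17 × Category Minimal = 360-630 days.

360-630 days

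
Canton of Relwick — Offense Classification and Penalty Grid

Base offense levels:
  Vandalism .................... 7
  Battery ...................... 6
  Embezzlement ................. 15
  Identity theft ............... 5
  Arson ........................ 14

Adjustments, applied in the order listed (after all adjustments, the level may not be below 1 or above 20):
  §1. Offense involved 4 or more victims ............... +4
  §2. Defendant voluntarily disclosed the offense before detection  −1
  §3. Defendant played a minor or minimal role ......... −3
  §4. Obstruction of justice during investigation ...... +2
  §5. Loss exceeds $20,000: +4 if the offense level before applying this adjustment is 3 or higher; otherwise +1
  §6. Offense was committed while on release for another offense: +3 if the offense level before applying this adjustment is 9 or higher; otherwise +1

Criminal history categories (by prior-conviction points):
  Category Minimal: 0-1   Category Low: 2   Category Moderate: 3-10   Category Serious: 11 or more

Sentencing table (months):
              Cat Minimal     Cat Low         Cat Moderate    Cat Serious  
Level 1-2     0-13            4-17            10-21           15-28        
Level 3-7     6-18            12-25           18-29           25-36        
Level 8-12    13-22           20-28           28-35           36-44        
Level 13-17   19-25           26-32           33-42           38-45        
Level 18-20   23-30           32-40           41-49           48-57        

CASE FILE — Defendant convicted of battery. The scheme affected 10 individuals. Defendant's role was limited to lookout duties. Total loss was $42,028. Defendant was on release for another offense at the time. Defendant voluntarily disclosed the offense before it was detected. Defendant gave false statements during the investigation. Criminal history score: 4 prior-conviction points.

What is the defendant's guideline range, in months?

Base offense level for battery: 6.
§1 applies: 6 + 4 = 10.
§2 applies: 10 − 1 = 9.
§3 applies: 9 − 3 = 6.
§4 applies: 6 + 2 = 8.
§5 applies (level before this adjustment is 8 ≥ 3, so +4): 8 + 4 = 12.
§6 applies (level before this adjustment is 12 ≥ 9, so +3): 12 + 3 = 15.
Final offense level: 15.
Criminal history: 4 prior points → Category Moderate (3-10).
Level 15 falls in the 13-17 band.
Grid: Level 13-17 × Category Moderate = 33-42 months.

33-42 months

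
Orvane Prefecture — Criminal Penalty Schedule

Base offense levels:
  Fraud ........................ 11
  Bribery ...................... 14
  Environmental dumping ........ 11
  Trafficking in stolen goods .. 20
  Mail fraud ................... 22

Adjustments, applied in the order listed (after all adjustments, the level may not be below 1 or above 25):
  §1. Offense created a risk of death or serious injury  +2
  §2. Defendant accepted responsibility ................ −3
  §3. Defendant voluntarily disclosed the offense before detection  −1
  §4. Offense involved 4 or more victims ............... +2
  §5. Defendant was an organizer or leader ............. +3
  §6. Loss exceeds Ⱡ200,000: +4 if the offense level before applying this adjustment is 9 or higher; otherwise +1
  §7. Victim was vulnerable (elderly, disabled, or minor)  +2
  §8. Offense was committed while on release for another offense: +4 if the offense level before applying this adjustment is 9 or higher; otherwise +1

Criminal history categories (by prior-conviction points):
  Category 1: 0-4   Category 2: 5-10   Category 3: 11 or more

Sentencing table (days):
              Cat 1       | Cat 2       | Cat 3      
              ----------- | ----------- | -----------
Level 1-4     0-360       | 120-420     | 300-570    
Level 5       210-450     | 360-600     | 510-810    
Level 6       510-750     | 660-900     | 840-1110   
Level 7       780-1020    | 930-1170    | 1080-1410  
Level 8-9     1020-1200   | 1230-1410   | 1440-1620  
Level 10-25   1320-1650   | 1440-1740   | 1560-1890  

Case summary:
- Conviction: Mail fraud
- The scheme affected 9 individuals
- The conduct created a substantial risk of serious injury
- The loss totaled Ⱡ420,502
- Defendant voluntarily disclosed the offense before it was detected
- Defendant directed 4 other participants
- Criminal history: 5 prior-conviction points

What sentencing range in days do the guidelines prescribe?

1440-1740 days

Base offense level for mail fraud: 22.
§1 applies: 22 + 2 = 24.
§3 applies: 24 − 1 = 23.
§4 applies: 23 + 2 = 25.
§5 applies: 25 + 3 = 28.
§6 applies (level before this adjustment is 28 ≥ 9, so +4): 28 + 4 = 32.
§7 does not apply.
§8 does not apply.
Level 32 exceeds the maximum of 25; capped at 25.
Final offense level: 25.
Criminal history: 5 prior points → Category 2 (5-10).
Level 25 falls in the 10-25 band.
Grid: Level 10-25 × Category 2 = 1440-1740 days.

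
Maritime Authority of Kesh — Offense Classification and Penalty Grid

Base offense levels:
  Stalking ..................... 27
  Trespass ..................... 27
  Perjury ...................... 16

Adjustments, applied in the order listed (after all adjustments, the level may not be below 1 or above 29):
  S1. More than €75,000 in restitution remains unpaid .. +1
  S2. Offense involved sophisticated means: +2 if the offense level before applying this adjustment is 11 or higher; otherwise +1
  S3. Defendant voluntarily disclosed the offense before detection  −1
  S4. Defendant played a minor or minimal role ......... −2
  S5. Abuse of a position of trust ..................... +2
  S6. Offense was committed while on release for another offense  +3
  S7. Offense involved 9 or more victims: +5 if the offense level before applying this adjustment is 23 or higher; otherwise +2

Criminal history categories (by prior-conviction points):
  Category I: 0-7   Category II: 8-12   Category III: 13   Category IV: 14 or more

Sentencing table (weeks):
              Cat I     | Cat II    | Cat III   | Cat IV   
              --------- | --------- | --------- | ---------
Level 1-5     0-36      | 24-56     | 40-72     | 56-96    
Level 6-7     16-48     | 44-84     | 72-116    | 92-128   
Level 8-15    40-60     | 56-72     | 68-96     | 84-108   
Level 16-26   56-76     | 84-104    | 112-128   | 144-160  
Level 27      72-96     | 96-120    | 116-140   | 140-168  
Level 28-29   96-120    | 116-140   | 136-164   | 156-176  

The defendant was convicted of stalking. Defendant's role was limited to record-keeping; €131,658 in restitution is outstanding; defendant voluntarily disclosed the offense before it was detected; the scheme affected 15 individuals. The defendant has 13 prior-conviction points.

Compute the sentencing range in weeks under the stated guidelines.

136-164 weeks

Base offense level for stalking: 27.
S1 applies: 27 + 1 = 28.
S2 does not apply.
S3 applies: 28 − 1 = 27.
S4 applies: 27 − 2 = 25.
S5 does not apply.
S6 does not apply.
S7 applies (level before this adjustment is 25 ≥ 23, so +5): 25 + 5 = 30.
Level 30 exceeds the maximum of 29; capped at 29.
Final offense level: 29.
Criminal history: 13 prior points → Category III (13).
Level 29 falls in the 28-29 band.
Grid: Level 28-29 × Category III = 136-164 weeks.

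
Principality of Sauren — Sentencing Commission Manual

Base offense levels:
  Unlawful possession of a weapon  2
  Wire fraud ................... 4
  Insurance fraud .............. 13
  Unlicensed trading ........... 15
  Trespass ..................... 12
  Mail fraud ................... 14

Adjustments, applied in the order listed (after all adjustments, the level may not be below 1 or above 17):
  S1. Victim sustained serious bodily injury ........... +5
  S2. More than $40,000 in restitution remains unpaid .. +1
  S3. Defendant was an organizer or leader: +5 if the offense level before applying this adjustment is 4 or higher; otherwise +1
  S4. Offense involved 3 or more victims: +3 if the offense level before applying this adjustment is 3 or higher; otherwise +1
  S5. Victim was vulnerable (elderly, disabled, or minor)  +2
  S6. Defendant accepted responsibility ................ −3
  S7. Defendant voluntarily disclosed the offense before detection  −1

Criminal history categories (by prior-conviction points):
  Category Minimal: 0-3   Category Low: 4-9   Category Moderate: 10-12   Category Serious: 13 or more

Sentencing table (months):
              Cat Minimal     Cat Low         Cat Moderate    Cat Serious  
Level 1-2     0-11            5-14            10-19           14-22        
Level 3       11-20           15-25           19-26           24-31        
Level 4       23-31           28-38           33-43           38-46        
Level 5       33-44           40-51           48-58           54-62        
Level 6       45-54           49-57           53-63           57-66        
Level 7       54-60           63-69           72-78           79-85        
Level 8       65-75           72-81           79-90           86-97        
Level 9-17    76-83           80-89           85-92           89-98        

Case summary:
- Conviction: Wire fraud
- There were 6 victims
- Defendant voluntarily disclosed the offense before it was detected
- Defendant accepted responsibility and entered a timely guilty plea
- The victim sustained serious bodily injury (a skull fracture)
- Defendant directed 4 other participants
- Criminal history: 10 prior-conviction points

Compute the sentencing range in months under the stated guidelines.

85-92 months

Base offense level for wire fraud: 4.
S1 applies: 4 + 5 = 9.
S2 does not apply.
S3 applies (level before this adjustment is 9 ≥ 4, so +5): 9 + 5 = 14.
S4 applies (level before this adjustment is 14 ≥ 3, so +3): 14 + 3 = 17.
S5 does not apply.
S6 applies: 17 − 3 = 14.
S7 applies: 14 − 1 = 13.
Final offense level: 13.
Criminal history: 10 prior points → Category Moderate (10-12).
Level 13 falls in the 9-17 band.
Grid: Level 9-17 × Category Moderate = 85-92 months.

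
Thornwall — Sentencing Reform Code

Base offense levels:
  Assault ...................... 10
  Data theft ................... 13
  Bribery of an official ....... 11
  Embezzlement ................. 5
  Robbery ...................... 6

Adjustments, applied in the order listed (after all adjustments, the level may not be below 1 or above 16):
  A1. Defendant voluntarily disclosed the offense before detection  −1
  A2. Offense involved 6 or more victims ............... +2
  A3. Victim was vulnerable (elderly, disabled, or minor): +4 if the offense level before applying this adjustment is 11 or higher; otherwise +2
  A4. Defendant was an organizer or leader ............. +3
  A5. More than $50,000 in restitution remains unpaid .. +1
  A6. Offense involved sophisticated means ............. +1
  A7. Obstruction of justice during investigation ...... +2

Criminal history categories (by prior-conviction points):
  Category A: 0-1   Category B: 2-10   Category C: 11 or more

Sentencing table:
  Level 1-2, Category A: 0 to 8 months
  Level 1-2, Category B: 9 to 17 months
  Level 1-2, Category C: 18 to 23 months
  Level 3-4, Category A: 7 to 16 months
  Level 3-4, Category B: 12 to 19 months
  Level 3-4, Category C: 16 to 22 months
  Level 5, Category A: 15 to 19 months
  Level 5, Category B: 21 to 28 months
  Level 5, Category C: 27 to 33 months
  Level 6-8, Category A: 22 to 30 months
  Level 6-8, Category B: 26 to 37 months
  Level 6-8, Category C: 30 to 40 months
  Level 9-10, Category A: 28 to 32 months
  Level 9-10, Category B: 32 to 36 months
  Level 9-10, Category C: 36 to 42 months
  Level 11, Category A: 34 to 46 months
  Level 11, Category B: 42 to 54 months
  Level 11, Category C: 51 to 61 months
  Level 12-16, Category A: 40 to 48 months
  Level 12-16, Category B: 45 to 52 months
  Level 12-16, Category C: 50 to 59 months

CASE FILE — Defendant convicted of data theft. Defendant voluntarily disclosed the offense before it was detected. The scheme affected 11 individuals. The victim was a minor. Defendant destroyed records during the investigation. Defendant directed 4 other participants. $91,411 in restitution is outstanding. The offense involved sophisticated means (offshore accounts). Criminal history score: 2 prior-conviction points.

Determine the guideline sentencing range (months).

Base offense level for data theft: 13.
A1 applies: 13 − 1 = 12.
A2 applies: 12 + 2 = 14.
A3 applies (level before this adjustment is 14 ≥ 11, so +4): 14 + 4 = 18.
A4 applies: 18 + 3 = 21.
A5 applies: 21 + 1 = 22.
A6 applies: 22 + 1 = 23.
A7 applies: 23 + 2 = 25.
Level 25 exceeds the maximum of 16; capped at 16.
Final offense level: 16.
Criminal history: 2 prior points → Category B (2-10).
Level 16 falls in the 12-16 band.
Grid: Level 12-16 × Category B = 45-52 months.

45-52 months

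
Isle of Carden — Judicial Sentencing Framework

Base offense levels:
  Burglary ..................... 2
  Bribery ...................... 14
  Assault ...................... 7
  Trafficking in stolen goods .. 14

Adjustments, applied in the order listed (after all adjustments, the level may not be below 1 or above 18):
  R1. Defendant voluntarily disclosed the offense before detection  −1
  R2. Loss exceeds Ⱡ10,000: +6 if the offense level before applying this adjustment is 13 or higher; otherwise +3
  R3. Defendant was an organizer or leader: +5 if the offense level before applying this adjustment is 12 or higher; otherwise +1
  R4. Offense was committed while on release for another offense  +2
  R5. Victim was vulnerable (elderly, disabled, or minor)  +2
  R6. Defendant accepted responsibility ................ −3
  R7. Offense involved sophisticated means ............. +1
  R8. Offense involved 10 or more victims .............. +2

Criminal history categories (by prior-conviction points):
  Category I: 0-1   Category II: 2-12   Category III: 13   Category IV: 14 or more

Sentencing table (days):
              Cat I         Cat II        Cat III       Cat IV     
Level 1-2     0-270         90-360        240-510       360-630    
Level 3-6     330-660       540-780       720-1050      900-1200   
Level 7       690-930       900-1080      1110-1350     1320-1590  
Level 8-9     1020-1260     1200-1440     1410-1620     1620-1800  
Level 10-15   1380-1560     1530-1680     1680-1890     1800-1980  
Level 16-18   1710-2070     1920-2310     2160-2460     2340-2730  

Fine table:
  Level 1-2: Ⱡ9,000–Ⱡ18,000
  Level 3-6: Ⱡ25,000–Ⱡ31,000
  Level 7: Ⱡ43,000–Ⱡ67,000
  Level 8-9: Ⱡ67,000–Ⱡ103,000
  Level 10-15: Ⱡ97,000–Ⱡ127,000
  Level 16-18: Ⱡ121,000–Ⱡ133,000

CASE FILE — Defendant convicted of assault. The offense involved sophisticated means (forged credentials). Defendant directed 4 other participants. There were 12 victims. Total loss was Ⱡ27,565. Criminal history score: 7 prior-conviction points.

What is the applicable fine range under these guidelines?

Base offense level for assault: 7.
R2 applies (level before this adjustment is 7 < 13, so +3): 7 + 3 = 10.
R3 applies (level before this adjustment is 10 < 12, so +1): 10 + 1 = 11.
R4 does not apply.
R5 does not apply.
R7 applies: 11 + 1 = 12.
R8 applies: 12 + 2 = 14.
Final offense level: 14.
Level 14 falls in the 10-15 band.
Fine table: Level 10-15 → Ⱡ97,000–Ⱡ127,000.

Ⱡ97,000–Ⱡ127,000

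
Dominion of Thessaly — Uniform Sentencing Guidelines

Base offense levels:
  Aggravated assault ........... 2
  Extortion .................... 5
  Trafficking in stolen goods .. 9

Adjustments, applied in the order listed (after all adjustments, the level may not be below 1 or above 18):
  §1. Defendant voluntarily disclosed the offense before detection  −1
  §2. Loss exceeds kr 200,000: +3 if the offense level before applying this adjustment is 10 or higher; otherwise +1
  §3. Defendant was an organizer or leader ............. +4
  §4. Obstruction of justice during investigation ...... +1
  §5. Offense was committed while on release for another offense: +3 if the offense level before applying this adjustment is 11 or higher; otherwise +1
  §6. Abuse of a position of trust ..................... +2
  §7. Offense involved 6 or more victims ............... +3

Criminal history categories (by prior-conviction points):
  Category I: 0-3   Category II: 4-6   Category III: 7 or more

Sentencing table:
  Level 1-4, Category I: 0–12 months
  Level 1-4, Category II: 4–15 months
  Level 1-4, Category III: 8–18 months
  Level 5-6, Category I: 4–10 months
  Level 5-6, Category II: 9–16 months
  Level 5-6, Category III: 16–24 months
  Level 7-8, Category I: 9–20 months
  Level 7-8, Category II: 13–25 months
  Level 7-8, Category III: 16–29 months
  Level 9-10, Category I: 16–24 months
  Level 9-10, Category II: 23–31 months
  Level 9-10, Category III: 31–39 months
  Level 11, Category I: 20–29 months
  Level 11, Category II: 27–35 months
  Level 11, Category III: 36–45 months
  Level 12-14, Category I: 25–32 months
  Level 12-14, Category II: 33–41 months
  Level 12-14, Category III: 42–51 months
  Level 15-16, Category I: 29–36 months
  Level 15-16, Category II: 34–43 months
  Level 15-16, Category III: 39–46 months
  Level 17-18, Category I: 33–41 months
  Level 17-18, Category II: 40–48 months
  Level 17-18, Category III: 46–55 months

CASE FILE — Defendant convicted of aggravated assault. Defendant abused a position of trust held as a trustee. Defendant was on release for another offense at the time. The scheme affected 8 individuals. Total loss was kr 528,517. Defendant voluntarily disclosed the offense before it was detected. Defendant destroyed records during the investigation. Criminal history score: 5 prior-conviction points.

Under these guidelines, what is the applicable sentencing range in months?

Base offense level for aggravated assault: 2.
§1 applies: 2 − 1 = 1.
§2 applies (level before this adjustment is 1 < 10, so +1): 1 + 1 = 2.
§4 applies: 2 + 1 = 3.
§5 applies (level before this adjustment is 3 < 11, so +1): 3 + 1 = 4.
§6 applies: 4 + 2 = 6.
§7 applies: 6 + 3 = 9.
Final offense level: 9.
Criminal history: 5 prior points → Category II (4-6).
Level 9 falls in the 9-10 band.
Grid: Level 9-10 × Category II = 23-31 months.

23-31 months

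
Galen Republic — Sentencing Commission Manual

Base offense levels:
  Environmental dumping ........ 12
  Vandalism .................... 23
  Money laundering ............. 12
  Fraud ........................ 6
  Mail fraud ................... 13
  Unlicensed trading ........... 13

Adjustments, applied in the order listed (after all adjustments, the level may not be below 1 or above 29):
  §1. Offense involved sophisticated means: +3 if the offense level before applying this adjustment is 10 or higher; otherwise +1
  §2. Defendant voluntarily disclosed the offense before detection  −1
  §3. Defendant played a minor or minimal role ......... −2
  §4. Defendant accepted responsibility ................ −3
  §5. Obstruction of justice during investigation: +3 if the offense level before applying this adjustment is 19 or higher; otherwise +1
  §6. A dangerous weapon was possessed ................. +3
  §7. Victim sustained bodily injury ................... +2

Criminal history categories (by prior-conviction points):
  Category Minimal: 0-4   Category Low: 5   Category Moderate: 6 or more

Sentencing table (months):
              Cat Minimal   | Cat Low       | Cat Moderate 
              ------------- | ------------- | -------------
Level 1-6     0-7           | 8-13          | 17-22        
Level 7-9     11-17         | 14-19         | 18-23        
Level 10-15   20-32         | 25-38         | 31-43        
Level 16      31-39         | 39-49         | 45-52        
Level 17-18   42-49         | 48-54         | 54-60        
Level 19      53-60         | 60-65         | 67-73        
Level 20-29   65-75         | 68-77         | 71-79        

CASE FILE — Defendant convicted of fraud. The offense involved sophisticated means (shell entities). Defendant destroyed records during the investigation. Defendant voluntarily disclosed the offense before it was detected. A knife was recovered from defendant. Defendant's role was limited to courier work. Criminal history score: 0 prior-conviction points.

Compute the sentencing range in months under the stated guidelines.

11-17 months

Base offense level for fraud: 6.
§1 applies (level before this adjustment is 6 < 10, so +1): 6 + 1 = 7.
§2 applies: 7 − 1 = 6.
§3 applies: 6 − 2 = 4.
§4 does not apply.
§5 applies (level before this adjustment is 4 < 19, so +1): 4 + 1 = 5.
§6 applies: 5 + 3 = 8.
§7 does not apply.
Final offense level: 8.
Criminal history: 0 prior points → Category Minimal (0-4).
Level 8 falls in the 7-9 band.
Grid: Level 7-9 × Category Minimal = 11-17 months.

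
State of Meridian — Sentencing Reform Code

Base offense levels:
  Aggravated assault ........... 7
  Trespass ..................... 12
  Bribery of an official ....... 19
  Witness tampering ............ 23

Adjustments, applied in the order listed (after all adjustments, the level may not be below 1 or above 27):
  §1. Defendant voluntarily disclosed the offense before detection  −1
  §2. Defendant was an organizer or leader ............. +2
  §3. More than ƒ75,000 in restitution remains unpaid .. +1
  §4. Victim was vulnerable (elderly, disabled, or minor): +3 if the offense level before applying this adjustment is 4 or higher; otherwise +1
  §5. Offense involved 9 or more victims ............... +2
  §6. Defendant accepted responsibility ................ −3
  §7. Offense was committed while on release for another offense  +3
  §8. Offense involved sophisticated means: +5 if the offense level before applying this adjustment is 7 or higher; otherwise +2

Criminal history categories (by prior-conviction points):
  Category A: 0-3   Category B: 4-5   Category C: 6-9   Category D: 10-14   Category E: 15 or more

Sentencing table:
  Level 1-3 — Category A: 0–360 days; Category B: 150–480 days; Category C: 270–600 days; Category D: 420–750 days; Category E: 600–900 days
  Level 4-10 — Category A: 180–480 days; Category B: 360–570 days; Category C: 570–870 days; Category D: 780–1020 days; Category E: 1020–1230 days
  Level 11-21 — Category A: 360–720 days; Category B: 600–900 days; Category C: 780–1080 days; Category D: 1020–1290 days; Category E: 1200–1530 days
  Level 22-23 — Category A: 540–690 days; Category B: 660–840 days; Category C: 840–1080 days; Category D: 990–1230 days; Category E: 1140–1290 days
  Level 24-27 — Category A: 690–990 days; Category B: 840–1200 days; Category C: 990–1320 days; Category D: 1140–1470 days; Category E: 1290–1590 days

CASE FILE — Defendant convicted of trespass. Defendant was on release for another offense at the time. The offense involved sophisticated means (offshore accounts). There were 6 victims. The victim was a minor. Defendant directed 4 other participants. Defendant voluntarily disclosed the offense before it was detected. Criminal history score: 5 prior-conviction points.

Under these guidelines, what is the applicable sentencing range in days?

840-1200 days

Base offense level for trespass: 12.
§1 applies: 12 − 1 = 11.
§2 applies: 11 + 2 = 13.
§4 applies (level before this adjustment is 13 ≥ 4, so +3): 13 + 3 = 16.
§7 applies: 16 + 3 = 19.
§8 applies (level before this adjustment is 19 ≥ 7, so +5): 19 + 5 = 24.
Final offense level: 24.
Criminal history: 5 prior points → Category B (4-5).
Level 24 falls in the 24-27 band.
Grid: Level 24-27 × Category B = 840-1200 days.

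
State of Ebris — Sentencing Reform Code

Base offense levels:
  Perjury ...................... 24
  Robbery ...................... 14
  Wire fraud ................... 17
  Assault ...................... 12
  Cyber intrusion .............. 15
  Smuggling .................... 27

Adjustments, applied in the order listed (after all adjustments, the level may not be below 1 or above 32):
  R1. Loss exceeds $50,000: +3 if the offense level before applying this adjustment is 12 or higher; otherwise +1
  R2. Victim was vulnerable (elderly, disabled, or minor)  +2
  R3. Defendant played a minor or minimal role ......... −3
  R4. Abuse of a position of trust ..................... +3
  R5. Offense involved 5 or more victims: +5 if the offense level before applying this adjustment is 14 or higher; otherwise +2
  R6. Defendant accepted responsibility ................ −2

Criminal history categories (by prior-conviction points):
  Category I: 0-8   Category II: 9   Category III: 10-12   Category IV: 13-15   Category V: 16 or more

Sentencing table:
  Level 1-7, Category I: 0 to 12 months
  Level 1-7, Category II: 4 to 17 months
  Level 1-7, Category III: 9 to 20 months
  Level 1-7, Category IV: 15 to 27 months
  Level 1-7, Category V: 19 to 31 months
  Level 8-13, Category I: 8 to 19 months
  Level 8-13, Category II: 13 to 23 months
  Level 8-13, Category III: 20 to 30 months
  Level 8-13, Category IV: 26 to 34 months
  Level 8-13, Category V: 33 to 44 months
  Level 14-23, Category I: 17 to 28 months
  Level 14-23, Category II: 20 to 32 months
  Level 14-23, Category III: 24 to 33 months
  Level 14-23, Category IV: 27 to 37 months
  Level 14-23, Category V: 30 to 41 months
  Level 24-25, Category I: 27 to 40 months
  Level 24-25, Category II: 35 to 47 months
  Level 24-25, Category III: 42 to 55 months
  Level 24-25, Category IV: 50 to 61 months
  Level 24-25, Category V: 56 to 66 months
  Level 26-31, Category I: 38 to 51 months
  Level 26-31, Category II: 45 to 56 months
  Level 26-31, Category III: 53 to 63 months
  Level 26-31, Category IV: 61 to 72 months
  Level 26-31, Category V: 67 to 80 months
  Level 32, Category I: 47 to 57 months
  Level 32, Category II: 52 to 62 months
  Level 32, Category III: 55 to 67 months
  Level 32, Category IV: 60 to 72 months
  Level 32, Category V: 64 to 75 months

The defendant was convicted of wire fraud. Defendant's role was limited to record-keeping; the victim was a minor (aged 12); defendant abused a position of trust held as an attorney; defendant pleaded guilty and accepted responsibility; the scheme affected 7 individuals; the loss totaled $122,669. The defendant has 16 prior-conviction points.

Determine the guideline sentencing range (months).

Base offense level for wire fraud: 17.
R1 applies (level before this adjustment is 17 ≥ 12, so +3): 17 + 3 = 20.
R2 applies: 20 + 2 = 22.
R3 applies: 22 − 3 = 19.
R4 applies: 19 + 3 = 22.
R5 applies (level before this adjustment is 22 ≥ 14, so +5): 22 + 5 = 27.
R6 applies: 27 − 2 = 25.
Final offense level: 25.
Criminal history: 16 prior points → Category V (16+).
Level 25 falls in the 24-25 band.
Grid: Level 24-25 × Category V = 56-66 months.

56-66 months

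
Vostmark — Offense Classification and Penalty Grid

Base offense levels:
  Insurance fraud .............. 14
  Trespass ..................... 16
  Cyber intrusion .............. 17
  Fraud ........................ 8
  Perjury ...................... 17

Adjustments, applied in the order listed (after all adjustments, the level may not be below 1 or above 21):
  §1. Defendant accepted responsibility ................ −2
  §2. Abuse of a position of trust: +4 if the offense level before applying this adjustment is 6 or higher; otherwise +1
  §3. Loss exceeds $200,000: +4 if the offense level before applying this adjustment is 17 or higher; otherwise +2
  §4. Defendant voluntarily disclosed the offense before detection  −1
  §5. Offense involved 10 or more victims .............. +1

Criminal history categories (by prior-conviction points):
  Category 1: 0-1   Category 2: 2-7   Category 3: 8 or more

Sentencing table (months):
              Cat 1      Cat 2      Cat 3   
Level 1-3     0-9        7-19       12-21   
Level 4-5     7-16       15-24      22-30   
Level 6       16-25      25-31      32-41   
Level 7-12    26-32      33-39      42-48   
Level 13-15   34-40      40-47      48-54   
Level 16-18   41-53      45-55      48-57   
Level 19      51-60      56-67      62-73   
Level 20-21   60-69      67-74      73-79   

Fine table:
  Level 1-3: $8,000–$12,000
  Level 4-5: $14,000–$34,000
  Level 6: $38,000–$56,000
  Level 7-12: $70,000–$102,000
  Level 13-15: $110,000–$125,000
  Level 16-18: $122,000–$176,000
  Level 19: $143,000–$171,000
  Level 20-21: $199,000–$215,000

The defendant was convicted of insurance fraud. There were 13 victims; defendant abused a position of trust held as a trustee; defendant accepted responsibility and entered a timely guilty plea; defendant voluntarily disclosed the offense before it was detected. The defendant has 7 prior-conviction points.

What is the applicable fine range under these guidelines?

Base offense level for insurance fraud: 14.
§1 applies: 14 − 2 = 12.
§2 applies (level before this adjustment is 12 ≥ 6, so +4): 12 + 4 = 16.
§4 applies: 16 − 1 = 15.
§5 applies: 15 + 1 = 16.
Final offense level: 16.
Level 16 falls in the 16-18 band.
Fine table: Level 16-18 → $122,000–$176,000.

$122,000–$176,000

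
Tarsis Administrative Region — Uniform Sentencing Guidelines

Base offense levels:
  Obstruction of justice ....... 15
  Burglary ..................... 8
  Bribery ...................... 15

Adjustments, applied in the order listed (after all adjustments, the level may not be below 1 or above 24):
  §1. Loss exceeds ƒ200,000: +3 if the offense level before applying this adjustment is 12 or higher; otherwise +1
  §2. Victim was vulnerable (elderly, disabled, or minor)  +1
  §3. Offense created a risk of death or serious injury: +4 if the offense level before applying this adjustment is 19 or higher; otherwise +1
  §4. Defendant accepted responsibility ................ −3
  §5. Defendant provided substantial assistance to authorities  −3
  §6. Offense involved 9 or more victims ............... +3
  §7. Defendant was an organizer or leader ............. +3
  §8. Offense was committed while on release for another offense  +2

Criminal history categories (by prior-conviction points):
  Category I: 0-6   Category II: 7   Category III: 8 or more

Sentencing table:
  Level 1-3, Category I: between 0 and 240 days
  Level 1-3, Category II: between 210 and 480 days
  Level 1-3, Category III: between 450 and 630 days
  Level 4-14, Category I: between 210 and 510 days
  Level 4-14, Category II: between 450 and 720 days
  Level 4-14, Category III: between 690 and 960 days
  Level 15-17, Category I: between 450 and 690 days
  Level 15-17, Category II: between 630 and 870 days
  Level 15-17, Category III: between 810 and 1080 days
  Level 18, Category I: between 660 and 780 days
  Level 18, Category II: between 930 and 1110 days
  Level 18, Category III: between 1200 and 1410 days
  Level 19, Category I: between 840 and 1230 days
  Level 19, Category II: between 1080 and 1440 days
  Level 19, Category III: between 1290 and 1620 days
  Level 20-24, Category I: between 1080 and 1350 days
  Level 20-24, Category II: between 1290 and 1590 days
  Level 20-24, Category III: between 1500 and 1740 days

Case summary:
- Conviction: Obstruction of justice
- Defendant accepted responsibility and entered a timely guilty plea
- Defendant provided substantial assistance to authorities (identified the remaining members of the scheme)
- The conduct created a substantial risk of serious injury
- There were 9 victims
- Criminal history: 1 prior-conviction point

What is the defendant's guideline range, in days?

210-510 days

Base offense level for obstruction of justice: 15.
§3 applies (level before this adjustment is 15 < 19, so +1): 15 + 1 = 16.
§4 applies: 16 − 3 = 13.
§5 applies: 13 − 3 = 10.
§6 applies: 10 + 3 = 13.
§8 does not apply.
Final offense level: 13.
Criminal history: 1 prior point → Category I (0-6).
Level 13 falls in the 4-14 band.
Grid: Level 4-14 × Category I = 210-510 days.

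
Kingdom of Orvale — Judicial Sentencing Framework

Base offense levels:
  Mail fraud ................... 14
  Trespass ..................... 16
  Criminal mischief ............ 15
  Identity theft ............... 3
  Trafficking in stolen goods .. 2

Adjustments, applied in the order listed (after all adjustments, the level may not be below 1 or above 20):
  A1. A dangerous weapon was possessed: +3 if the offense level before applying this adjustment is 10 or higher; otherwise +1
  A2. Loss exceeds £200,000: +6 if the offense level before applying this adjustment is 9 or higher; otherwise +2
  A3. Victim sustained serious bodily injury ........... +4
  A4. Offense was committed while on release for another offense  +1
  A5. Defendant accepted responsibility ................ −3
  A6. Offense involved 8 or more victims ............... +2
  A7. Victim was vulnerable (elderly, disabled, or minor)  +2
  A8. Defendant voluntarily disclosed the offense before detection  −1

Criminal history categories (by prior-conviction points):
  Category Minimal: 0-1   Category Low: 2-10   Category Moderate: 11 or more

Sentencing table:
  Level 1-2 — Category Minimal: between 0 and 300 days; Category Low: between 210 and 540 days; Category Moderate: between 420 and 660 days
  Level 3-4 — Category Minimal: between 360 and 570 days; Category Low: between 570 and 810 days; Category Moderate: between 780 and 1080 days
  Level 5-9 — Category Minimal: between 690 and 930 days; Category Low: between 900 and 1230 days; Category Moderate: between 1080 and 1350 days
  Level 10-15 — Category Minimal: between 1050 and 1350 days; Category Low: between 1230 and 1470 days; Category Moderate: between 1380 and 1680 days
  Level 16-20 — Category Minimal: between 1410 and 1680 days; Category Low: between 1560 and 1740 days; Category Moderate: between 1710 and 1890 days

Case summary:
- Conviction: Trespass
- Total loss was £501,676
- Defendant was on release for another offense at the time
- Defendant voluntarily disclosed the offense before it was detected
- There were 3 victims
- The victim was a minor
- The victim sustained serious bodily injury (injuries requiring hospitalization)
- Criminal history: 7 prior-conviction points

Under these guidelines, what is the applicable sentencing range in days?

1560-1740 days

Base offense level for trespass: 16.
A1 does not apply.
A2 applies (level before this adjustment is 16 ≥ 9, so +6): 16 + 6 = 22.
A3 applies: 22 + 4 = 26.
A4 applies: 26 + 1 = 27.
A7 applies: 27 + 2 = 29.
A8 applies: 29 − 1 = 28.
Level 28 exceeds the maximum of 20; capped at 20.
Final offense level: 20.
Criminal history: 7 prior points → Category Low (2-10).
Level 20 falls in the 16-20 band.
Grid: Level 16-20 × Category Low = 1560-1740 days.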